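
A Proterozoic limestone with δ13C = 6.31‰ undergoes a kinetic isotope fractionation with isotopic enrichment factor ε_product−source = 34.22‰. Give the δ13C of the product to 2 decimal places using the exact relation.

40.75‰

To first order, δ_product ≈ δ_source + ε = 40.53‰.
Exactly, δ_product = (δ_source + 1000)·(ε/1000 + 1) − 1000.
δ_product = (6.31 + 1000) × (34.22/1000 + 1) − 1000
δ_product = 40.746‰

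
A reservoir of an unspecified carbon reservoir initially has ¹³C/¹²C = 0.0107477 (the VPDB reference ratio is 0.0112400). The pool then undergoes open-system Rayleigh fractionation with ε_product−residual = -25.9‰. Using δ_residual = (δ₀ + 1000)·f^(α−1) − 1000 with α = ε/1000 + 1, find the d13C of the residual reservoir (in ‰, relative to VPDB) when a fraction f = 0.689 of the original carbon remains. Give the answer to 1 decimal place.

δ₀ = (0.0107477/0.0112400 − 1)×1000 = (0.956201 − 1)×1000 = -43.799‰
α − 1 = ε/1000 = -0.0259
f^(α−1) = 0.689^(-0.0259) = 1.009695
δ_res = (-43.799 + 1000) × 1.009695 − 1000 = 965.471 − 1000 = -34.53‰

-34.5‰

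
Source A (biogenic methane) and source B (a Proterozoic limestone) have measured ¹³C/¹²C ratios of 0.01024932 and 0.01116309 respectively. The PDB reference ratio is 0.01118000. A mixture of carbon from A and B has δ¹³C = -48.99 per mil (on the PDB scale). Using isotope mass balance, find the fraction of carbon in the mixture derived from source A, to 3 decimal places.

δ_A = (0.01024932/0.01118000 − 1)×1000 = (0.916755 − 1)×1000 = -83.245 per mil
δ_B = (0.01116309/0.01118000 − 1)×1000 = (0.998487 − 1)×1000 = -1.513 per mil
f_A = (δ_mix − δ_B)/(δ_A − δ_B) = (-48.99 − (-1.513))/(-83.245 − (-1.513))
f_A = -47.477 / -81.733 = 0.5809

0.581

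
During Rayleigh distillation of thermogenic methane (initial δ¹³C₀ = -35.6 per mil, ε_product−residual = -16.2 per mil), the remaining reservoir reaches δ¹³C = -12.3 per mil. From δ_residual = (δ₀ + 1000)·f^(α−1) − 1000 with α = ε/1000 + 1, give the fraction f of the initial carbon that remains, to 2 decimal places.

α − 1 = ε/1000 = -0.0162
(δ_res + 1000)/(δ₀ + 1000) = (-12.3 + 1000)/(-35.6 + 1000) = 987.7/964.4 = 1.024160
f = 1.024160^(1/-0.0162) = exp(ln(1.024160)/-0.0162) = exp(0.02387/-0.0162)
f = exp(-1.4736) = 0.2291

0.23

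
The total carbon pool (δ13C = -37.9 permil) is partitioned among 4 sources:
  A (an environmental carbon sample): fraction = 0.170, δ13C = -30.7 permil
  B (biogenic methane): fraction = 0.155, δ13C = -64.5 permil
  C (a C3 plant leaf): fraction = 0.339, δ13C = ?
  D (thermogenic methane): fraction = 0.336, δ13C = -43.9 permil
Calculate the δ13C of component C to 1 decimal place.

-23.4 permil

Isotope mass balance: δ_bulk = Σ fᵢ·δᵢ.
-37.9 = 0.170×(-30.7) + 0.155×(-64.5) + 0.339×δ_C + 0.336×(-43.9)
0.339·δ_C = -37.9 − (-29.967) = -7.933
δ_C = -7.933 / 0.339 = -23.40 permil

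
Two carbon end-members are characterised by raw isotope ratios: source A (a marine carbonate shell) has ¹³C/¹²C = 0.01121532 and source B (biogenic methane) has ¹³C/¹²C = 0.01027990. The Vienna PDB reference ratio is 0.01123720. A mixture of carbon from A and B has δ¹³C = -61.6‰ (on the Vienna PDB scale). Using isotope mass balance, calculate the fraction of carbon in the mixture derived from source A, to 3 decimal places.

0.283

δ_A = (0.01121532/0.01123720 − 1)×1000 = (0.998053 − 1)×1000 = -1.947‰
δ_B = (0.01027990/0.01123720 − 1)×1000 = (0.914810 − 1)×1000 = -85.190‰
f_A = (δ_mix − δ_B)/(δ_A − δ_B) = (-61.6 − (-85.190))/(-1.947 − (-85.190))
f_A = 23.590 / 83.243 = 0.2834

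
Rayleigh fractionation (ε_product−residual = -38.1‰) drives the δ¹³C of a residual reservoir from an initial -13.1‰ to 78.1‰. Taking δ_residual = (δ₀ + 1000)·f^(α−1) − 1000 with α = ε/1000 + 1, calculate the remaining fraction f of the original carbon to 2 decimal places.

0.10

α − 1 = ε/1000 = -0.0381
(δ_res + 1000)/(δ₀ + 1000) = (78.1 + 1000)/(-13.1 + 1000) = 1078.1/986.9 = 1.092411
f = 1.092411^(1/-0.0381) = exp(ln(1.092411)/-0.0381) = exp(0.08839/-0.0381)
f = exp(-2.3199) = 0.0983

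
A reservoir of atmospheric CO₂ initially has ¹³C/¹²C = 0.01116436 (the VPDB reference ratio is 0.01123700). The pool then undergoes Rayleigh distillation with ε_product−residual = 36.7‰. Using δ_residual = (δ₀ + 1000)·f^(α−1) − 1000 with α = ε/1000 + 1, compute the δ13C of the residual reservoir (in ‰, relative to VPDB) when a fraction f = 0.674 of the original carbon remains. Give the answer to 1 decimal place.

-20.7‰

δ₀ = (0.01116436/0.01123700 − 1)×1000 = (0.993536 − 1)×1000 = -6.464‰
α − 1 = ε/1000 = 0.0367
f^(α−1) = 0.674^(0.0367) = 0.985625
δ_res = (-6.464 + 1000) × 0.985625 − 1000 = 979.254 − 1000 = -20.75‰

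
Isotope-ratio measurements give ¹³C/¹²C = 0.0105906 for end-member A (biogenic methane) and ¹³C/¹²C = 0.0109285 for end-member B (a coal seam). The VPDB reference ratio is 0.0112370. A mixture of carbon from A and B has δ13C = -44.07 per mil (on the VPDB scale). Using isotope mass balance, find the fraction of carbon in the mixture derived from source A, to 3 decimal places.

0.553

δ_A = (0.0105906/0.0112370 − 1)×1000 = (0.942476 − 1)×1000 = -57.524 per mil
δ_B = (0.0109285/0.0112370 − 1)×1000 = (0.972546 − 1)×1000 = -27.454 per mil
f_A = (δ_mix − δ_B)/(δ_A − δ_B) = (-44.07 − (-27.454))/(-57.524 − (-27.454))
f_A = -16.616 / -30.070 = 0.5526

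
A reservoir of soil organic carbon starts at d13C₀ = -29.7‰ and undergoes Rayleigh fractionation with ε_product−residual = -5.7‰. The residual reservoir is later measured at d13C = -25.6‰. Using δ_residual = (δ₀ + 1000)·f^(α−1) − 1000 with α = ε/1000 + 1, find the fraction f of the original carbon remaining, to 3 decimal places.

0.477

α − 1 = ε/1000 = -0.0057
(δ_res + 1000)/(δ₀ + 1000) = (-25.6 + 1000)/(-29.7 + 1000) = 974.4/970.3 = 1.004225
f = 1.004225^(1/-0.0057) = exp(ln(1.004225)/-0.0057) = exp(0.00422/-0.0057)
f = exp(-0.7398) = 0.4772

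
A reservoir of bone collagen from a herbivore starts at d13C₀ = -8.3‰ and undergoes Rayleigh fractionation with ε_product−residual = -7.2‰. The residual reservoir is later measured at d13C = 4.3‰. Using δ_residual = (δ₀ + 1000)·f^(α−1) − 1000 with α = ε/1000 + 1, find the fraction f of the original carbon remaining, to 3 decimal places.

0.173

α − 1 = ε/1000 = -0.0072
(δ_res + 1000)/(δ₀ + 1000) = (4.3 + 1000)/(-8.3 + 1000) = 1004.3/991.7 = 1.012705
f = 1.012705^(1/-0.0072) = exp(ln(1.012705)/-0.0072) = exp(0.01263/-0.0072)
f = exp(-1.7535) = 0.1732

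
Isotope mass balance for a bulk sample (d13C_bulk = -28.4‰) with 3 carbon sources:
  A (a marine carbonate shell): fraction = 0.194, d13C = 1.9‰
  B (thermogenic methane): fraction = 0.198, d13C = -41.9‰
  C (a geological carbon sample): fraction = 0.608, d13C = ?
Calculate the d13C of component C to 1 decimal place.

Isotope mass balance: δ_bulk = Σ fᵢ·δᵢ.
-28.4 = 0.194×(1.9) + 0.198×(-41.9) + 0.608×δ_C
0.608·δ_C = -28.4 − (-7.928) = -20.472
δ_C = -20.472 / 0.608 = -33.67‰

-33.7‰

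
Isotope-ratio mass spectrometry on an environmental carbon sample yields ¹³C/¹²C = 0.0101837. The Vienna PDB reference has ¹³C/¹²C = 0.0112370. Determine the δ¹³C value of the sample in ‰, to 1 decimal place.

δ¹³C = (R_sample / R_standard − 1) × 1000
R_sample / R_standard = 0.0101837 / 0.0112370 = 0.906265
δ¹³C = (0.906265 − 1) × 1000 = -93.73‰

-93.7‰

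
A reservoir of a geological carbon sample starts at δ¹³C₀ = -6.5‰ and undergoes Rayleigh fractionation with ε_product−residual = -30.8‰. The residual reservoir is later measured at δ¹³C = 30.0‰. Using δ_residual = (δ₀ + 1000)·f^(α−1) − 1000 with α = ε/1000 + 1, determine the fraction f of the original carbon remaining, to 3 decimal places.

α − 1 = ε/1000 = -0.0308
(δ_res + 1000)/(δ₀ + 1000) = (30.0 + 1000)/(-6.5 + 1000) = 1030.0/993.5 = 1.036739
f = 1.036739^(1/-0.0308) = exp(ln(1.036739)/-0.0308) = exp(0.03608/-0.0308)
f = exp(-1.1714) = 0.3099

0.310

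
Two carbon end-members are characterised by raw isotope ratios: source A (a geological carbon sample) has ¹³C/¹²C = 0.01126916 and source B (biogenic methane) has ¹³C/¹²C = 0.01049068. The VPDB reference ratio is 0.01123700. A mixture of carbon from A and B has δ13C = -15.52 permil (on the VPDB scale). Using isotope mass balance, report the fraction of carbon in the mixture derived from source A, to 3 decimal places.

δ_A = (0.01126916/0.01123700 − 1)×1000 = (1.002862 − 1)×1000 = 2.862 permil
δ_B = (0.01049068/0.01123700 − 1)×1000 = (0.933584 − 1)×1000 = -66.416 permil
f_A = (δ_mix − δ_B)/(δ_A − δ_B) = (-15.52 − (-66.416))/(2.862 − (-66.416))
f_A = 50.896 / 69.278 = 0.7347

0.735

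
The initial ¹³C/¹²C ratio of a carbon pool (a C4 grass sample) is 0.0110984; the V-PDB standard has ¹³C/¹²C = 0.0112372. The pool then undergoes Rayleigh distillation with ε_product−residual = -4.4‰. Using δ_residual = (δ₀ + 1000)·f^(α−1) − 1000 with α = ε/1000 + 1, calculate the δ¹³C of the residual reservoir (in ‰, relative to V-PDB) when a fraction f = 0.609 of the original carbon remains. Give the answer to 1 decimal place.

-10.2‰

δ₀ = (0.0110984/0.0112372 − 1)×1000 = (0.987648 − 1)×1000 = -12.352‰
α − 1 = ε/1000 = -0.0044
f^(α−1) = 0.609^(-0.0044) = 1.002185
δ_res = (-12.352 + 1000) × 1.002185 − 1000 = 989.806 − 1000 = -10.19‰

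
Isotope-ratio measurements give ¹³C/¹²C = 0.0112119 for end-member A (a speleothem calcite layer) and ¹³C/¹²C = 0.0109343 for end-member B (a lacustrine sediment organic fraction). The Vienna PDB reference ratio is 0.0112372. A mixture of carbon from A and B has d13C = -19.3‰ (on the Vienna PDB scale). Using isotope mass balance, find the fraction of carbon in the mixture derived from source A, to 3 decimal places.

δ_A = (0.0112119/0.0112372 − 1)×1000 = (0.997749 − 1)×1000 = -2.251‰
δ_B = (0.0109343/0.0112372 − 1)×1000 = (0.973045 − 1)×1000 = -26.955‰
f_A = (δ_mix − δ_B)/(δ_A − δ_B) = (-19.3 − (-26.955))/(-2.251 − (-26.955))
f_A = 7.655 / 24.704 = 0.3099

0.310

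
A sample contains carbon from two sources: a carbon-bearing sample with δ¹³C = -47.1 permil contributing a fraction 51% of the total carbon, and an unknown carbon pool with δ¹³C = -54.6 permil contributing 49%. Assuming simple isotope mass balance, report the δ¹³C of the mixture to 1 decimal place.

-50.8 permil

δ_mix = f_A·δ_A + f_B·δ_B
δ_mix = 0.51 × (-47.1) + 0.49 × (-54.6)
δ_mix = -24.02 + -26.75 = -50.78 permil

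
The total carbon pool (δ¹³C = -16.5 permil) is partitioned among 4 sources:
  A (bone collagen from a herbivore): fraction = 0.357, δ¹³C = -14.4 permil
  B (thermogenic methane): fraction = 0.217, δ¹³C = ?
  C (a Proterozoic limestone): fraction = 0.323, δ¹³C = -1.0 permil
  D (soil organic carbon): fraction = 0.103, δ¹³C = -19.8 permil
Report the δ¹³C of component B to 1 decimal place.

-41.5 permil

Isotope mass balance: δ_bulk = Σ fᵢ·δᵢ.
-16.5 = 0.357×(-14.4) + 0.217×δ_B + 0.323×(-1.0) + 0.103×(-19.8)
0.217·δ_B = -16.5 − (-7.503) = -8.997
δ_B = -8.997 / 0.217 = -41.46 permil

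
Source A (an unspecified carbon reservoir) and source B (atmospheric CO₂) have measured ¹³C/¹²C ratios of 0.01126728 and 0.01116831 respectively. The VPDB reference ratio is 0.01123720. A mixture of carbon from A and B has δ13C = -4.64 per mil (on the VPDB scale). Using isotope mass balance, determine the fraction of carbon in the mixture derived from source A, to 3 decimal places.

δ_A = (0.01126728/0.01123720 − 1)×1000 = (1.002677 − 1)×1000 = 2.677 per mil
δ_B = (0.01116831/0.01123720 − 1)×1000 = (0.993869 − 1)×1000 = -6.131 per mil
f_A = (δ_mix − δ_B)/(δ_A − δ_B) = (-4.64 − (-6.131))/(2.677 − (-6.131))
f_A = 1.491 / 8.807 = 0.1692

0.169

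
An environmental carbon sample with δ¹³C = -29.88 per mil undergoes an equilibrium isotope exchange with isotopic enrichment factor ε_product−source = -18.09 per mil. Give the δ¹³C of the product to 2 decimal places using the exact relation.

-47.43 per mil

Exactly, δ_product = (δ_source + 1000)·(ε/1000 + 1) − 1000.
δ_product = (-29.88 + 1000) × (-18.09/1000 + 1) − 1000
δ_product = -47.429 per mil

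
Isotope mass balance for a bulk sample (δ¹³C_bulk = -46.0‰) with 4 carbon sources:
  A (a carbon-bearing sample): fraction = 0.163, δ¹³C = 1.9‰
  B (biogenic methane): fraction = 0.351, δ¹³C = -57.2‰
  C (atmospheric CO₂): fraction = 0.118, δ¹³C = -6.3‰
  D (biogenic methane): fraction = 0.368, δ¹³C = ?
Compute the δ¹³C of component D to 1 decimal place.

Isotope mass balance: δ_bulk = Σ fᵢ·δᵢ.
-46.0 = 0.163×(1.9) + 0.351×(-57.2) + 0.118×(-6.3) + 0.368×δ_D
0.368·δ_D = -46.0 − (-20.511) = -25.489
δ_D = -25.489 / 0.368 = -69.26‰

-69.3‰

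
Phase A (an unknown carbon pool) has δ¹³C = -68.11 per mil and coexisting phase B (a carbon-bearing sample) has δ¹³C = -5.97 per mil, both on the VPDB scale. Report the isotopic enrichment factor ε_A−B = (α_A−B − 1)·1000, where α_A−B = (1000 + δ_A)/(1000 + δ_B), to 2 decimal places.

α_A−B = (1000 + -68.11) / (1000 + -5.97) = 931.89 / 994.03 = 0.937487
ε_A−B = (0.937487 − 1) × 1000 = -62.513 per mil
(The approximation ε ≈ δ_A − δ_B would give -62.14 per mil.)

-62.51 per mil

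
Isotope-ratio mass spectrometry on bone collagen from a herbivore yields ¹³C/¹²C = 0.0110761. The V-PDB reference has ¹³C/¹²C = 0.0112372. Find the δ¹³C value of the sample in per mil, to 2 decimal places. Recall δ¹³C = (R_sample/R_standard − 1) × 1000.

δ¹³C = (R_sample / R_standard − 1) × 1000
R_sample / R_standard = 0.0110761 / 0.0112372 = 0.985664
δ¹³C = (0.985664 − 1) × 1000 = -14.336 per mil

-14.34 per mil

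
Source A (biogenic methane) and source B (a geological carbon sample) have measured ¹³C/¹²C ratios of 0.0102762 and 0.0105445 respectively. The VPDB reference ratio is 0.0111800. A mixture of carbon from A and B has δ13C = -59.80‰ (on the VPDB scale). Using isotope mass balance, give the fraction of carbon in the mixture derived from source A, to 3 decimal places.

0.123

δ_A = (0.0102762/0.0111800 − 1)×1000 = (0.919159 − 1)×1000 = -80.841‰
δ_B = (0.0105445/0.0111800 − 1)×1000 = (0.943157 − 1)×1000 = -56.843‰
f_A = (δ_mix − δ_B)/(δ_A − δ_B) = (-59.80 − (-56.843))/(-80.841 − (-56.843))
f_A = -2.957 / -23.998 = 0.1232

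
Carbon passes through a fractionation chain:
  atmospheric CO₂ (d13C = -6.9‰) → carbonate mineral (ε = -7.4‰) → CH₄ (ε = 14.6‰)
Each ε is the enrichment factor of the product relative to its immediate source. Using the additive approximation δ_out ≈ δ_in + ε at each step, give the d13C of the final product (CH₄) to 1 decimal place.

0.3‰

step 1: δ ≈ -6.9 + (-7.4) = -14.3‰
step 2: δ ≈ -14.3 + (14.6) = 0.3‰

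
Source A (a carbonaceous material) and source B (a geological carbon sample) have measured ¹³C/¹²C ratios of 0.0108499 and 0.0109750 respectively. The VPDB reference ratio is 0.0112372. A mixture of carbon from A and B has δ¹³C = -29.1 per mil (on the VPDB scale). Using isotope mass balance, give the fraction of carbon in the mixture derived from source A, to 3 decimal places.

0.518

δ_A = (0.0108499/0.0112372 − 1)×1000 = (0.965534 − 1)×1000 = -34.466 per mil
δ_B = (0.0109750/0.0112372 − 1)×1000 = (0.976667 − 1)×1000 = -23.333 per mil
f_A = (δ_mix − δ_B)/(δ_A − δ_B) = (-29.1 − (-23.333))/(-34.466 − (-23.333))
f_A = -5.767 / -11.133 = 0.5180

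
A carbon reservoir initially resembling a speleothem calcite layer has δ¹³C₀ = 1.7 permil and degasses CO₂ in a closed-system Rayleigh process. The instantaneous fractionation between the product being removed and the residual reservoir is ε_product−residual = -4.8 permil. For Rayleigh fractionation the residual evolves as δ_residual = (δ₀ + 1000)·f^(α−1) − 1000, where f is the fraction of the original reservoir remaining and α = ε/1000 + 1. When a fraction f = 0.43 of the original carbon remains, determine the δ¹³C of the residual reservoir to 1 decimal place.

Rayleigh residual: δ_res = (δ₀ + 1000)·f^(α−1) − 1000
α = ε/1000 + 1 = 0.99520, so α − 1 = -0.00480
f^(α−1) = 0.43^(-0.00480) = 1.004059
δ_res = (1.7 + 1000) × 1.004059 − 1000 = 1005.766 − 1000 = 5.77 permil

5.8 permil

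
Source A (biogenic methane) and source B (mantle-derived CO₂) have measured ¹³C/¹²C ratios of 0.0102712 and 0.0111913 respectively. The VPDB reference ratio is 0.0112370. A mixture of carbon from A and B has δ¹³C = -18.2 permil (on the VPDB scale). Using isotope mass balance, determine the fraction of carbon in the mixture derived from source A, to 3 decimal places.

0.173

δ_A = (0.0102712/0.0112370 − 1)×1000 = (0.914052 − 1)×1000 = -85.948 permil
δ_B = (0.0111913/0.0112370 − 1)×1000 = (0.995933 − 1)×1000 = -4.067 permil
f_A = (δ_mix − δ_B)/(δ_A − δ_B) = (-18.2 − (-4.067))/(-85.948 − (-4.067))
f_A = -14.133 / -81.881 = 0.1726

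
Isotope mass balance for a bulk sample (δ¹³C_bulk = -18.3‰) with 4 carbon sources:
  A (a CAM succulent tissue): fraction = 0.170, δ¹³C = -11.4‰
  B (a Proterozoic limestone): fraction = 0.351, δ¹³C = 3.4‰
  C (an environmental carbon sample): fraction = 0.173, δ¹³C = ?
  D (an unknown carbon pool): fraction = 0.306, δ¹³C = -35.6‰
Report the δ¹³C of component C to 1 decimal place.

-38.5‰

Isotope mass balance: δ_bulk = Σ fᵢ·δᵢ.
-18.3 = 0.170×(-11.4) + 0.351×(3.4) + 0.173×δ_C + 0.306×(-35.6)
0.173·δ_C = -18.3 − (-11.638) = -6.662
δ_C = -6.662 / 0.173 = -38.51‰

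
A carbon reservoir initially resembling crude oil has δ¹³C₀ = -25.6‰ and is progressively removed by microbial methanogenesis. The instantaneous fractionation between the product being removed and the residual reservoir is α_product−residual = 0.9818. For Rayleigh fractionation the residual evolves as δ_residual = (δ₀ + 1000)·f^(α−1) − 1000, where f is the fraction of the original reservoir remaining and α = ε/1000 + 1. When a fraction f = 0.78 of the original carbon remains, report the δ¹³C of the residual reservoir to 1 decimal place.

Rayleigh residual: δ_res = (δ₀ + 1000)·f^(α−1) − 1000
α − 1 = -0.01820
f^(α−1) = 0.78^(-0.01820) = 1.004532
δ_res = (-25.6 + 1000) × 1.004532 − 1000 = 978.816 − 1000 = -21.18‰

-21.2‰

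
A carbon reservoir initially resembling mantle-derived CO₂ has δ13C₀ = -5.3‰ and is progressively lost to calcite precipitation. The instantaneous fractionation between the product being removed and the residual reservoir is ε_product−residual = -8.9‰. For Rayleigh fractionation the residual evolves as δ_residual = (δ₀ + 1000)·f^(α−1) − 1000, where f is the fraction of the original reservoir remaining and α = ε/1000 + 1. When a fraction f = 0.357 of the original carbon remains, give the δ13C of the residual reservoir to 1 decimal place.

Rayleigh residual: δ_res = (δ₀ + 1000)·f^(α−1) − 1000
α = ε/1000 + 1 = 0.99110, so α − 1 = -0.00890
f^(α−1) = 0.357^(-0.00890) = 1.009209
δ_res = (-5.3 + 1000) × 1.009209 − 1000 = 1003.861 − 1000 = 3.86‰

3.9‰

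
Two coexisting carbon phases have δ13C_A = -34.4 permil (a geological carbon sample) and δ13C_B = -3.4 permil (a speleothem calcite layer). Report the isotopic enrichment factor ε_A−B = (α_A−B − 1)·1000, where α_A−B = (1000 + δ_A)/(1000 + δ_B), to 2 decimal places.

-31.11 permil

α_A−B = (1000 + -34.4) / (1000 + -3.4) = 965.6 / 996.6 = 0.968894
ε_A−B = (0.968894 − 1) × 1000 = -31.106 permil
(The approximation ε ≈ δ_A − δ_B would give -31.0 permil.)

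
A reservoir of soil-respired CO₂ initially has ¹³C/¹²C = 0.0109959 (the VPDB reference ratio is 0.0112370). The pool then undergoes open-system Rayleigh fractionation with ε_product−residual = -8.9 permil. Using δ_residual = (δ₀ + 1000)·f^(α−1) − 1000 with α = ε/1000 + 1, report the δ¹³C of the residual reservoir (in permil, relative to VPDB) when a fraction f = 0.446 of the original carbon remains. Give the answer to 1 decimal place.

δ₀ = (0.0109959/0.0112370 − 1)×1000 = (0.978544 − 1)×1000 = -21.456 permil
α − 1 = ε/1000 = -0.0089
f^(α−1) = 0.446^(-0.0089) = 1.007212
δ_res = (-21.456 + 1000) × 1.007212 − 1000 = 985.601 − 1000 = -14.40 permil

-14.4 permil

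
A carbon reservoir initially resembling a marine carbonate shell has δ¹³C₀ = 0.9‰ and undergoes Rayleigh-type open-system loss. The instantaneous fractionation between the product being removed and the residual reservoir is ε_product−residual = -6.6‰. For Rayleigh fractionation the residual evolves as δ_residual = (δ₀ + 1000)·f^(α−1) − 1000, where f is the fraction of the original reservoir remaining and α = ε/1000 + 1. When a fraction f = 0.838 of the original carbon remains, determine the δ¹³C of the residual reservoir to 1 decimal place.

Rayleigh residual: δ_res = (δ₀ + 1000)·f^(α−1) − 1000
α = ε/1000 + 1 = 0.99340, so α − 1 = -0.00660
f^(α−1) = 0.838^(-0.00660) = 1.001167
δ_res = (0.9 + 1000) × 1.001167 − 1000 = 1002.068 − 1000 = 2.07‰

2.1‰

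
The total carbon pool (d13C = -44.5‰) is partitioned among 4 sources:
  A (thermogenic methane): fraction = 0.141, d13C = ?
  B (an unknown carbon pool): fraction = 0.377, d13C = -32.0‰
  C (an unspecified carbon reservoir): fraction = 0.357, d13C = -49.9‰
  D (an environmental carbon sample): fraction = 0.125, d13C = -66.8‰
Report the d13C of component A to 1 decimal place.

Isotope mass balance: δ_bulk = Σ fᵢ·δᵢ.
-44.5 = 0.141×δ_A + 0.377×(-32.0) + 0.357×(-49.9) + 0.125×(-66.8)
0.141·δ_A = -44.5 − (-38.228) = -6.272
δ_A = -6.272 / 0.141 = -44.48‰

-44.5‰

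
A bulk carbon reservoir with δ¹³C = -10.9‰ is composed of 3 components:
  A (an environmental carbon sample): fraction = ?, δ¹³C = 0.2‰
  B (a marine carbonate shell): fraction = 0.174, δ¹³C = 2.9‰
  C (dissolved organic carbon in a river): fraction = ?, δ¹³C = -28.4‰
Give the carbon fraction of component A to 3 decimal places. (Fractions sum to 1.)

0.421

Let f_A and f_C be the unknown fractions; fractions sum to 1 so f_A + f_C = 0.826.
Mass balance: Σ fᵢ·δᵢ = δ_bulk ⇒ f_A·(0.2) + f_C·(-28.4) = -10.9 − (0.505) = -11.405
Substitute f_C = 0.826 − f_A:
f_A·(0.2 − -28.4) = -11.405 − 0.826×(-28.4) = 12.054
f_A = 12.054 / 28.6 = 0.4215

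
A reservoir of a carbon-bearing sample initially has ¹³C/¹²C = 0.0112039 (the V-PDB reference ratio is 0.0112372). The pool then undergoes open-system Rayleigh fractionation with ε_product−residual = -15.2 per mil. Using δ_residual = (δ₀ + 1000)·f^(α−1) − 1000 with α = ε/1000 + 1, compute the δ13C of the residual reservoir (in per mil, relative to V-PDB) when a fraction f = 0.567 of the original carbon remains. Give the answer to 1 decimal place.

5.7 per mil

δ₀ = (0.0112039/0.0112372 − 1)×1000 = (0.997037 − 1)×1000 = -2.963 per mil
α − 1 = ε/1000 = -0.0152
f^(α−1) = 0.567^(-0.0152) = 1.008662
δ_res = (-2.963 + 1000) × 1.008662 − 1000 = 1005.673 − 1000 = 5.67 per mil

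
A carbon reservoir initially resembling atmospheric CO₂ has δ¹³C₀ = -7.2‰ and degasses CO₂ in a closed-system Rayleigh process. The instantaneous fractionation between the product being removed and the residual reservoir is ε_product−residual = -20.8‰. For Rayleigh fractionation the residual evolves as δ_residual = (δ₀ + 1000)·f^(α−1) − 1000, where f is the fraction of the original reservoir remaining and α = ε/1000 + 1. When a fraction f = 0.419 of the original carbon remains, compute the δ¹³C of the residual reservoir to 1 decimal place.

10.9‰

Rayleigh residual: δ_res = (δ₀ + 1000)·f^(α−1) − 1000
α = ε/1000 + 1 = 0.97920, so α − 1 = -0.02080
f^(α−1) = 0.419^(-0.02080) = 1.018258
δ_res = (-7.2 + 1000) × 1.018258 − 1000 = 1010.927 − 1000 = 10.93‰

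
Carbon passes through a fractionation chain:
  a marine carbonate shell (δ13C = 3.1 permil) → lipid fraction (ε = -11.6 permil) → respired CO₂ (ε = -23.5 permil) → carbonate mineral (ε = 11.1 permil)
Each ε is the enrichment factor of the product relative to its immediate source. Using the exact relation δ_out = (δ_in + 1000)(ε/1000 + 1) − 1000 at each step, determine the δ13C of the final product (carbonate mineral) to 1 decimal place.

-21.1 permil

step 1: δ = (3.10 + 1000)·(-11.6/1000 + 1) − 1000 = -8.54 permil
step 2: δ = (-8.54 + 1000)·(-23.5/1000 + 1) − 1000 = -31.84 permil
step 3: δ = (-31.84 + 1000)·(11.1/1000 + 1) − 1000 = -21.09 permil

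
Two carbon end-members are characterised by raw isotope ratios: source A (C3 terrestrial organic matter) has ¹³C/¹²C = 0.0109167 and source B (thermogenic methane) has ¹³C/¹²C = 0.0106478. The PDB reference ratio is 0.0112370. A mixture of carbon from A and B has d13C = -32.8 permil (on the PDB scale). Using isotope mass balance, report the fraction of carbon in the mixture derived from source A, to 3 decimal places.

0.820

δ_A = (0.0109167/0.0112370 − 1)×1000 = (0.971496 − 1)×1000 = -28.504 permil
δ_B = (0.0106478/0.0112370 − 1)×1000 = (0.947566 − 1)×1000 = -52.434 permil
f_A = (δ_mix − δ_B)/(δ_A − δ_B) = (-32.8 − (-52.434))/(-28.504 − (-52.434))
f_A = 19.634 / 23.930 = 0.8205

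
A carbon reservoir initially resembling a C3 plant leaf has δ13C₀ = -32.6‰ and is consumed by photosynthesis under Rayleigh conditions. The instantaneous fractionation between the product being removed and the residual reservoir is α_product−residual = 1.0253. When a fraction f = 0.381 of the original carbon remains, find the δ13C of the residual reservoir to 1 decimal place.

-55.9‰

Rayleigh residual: δ_res = (δ₀ + 1000)·f^(α−1) − 1000
α − 1 = 0.02530
f^(α−1) = 0.381^(0.02530) = 0.975882
δ_res = (-32.6 + 1000) × 0.975882 − 1000 = 944.068 − 1000 = -55.93‰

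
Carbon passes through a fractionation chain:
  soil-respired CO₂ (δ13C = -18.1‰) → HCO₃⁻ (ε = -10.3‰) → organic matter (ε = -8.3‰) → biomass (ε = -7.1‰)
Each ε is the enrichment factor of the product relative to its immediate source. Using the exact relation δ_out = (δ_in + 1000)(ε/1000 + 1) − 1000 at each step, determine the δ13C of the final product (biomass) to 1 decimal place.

step 1: δ = (-18.10 + 1000)·(-10.3/1000 + 1) − 1000 = -28.21‰
step 2: δ = (-28.21 + 1000)·(-8.3/1000 + 1) − 1000 = -36.28‰
step 3: δ = (-36.28 + 1000)·(-7.1/1000 + 1) − 1000 = -43.12‰

-43.1‰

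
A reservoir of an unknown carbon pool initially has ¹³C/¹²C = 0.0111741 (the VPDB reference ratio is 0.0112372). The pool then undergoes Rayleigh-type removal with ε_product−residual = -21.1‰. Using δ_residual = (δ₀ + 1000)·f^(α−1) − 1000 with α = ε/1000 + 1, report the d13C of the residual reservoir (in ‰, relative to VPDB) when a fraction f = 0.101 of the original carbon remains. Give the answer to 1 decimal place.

δ₀ = (0.0111741/0.0112372 − 1)×1000 = (0.994385 − 1)×1000 = -5.615‰
α − 1 = ε/1000 = -0.0211
f^(α−1) = 0.101^(-0.0211) = 1.049564
δ_res = (-5.615 + 1000) × 1.049564 − 1000 = 1043.670 − 1000 = 43.67‰

43.7‰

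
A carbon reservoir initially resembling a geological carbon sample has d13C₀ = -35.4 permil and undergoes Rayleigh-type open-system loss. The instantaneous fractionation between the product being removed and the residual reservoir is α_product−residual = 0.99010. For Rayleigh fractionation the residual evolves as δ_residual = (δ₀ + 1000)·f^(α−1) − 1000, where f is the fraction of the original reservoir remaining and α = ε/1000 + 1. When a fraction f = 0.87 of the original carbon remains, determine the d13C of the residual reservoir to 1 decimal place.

-34.1 permil

Rayleigh residual: δ_res = (δ₀ + 1000)·f^(α−1) − 1000
α − 1 = -0.00990
f^(α−1) = 0.87^(-0.00990) = 1.001380
δ_res = (-35.4 + 1000) × 1.001380 − 1000 = 965.931 − 1000 = -34.07 permil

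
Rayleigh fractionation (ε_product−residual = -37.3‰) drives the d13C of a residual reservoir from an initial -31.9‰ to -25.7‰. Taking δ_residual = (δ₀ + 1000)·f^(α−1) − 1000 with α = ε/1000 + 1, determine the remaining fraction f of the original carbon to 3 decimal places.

α − 1 = ε/1000 = -0.0373
(δ_res + 1000)/(δ₀ + 1000) = (-25.7 + 1000)/(-31.9 + 1000) = 974.3/968.1 = 1.006404
f = 1.006404^(1/-0.0373) = exp(ln(1.006404)/-0.0373) = exp(0.00638/-0.0373)
f = exp(-0.1711) = 0.8427

0.843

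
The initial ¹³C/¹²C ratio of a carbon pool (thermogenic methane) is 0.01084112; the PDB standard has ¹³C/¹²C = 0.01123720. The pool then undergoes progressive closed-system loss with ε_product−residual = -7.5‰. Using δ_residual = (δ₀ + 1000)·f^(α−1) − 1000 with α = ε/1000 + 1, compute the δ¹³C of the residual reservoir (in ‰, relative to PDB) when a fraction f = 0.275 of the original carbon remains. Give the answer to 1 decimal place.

δ₀ = (0.01084112/0.01123720 − 1)×1000 = (0.964753 − 1)×1000 = -35.247‰
α − 1 = ε/1000 = -0.0075
f^(α−1) = 0.275^(-0.0075) = 1.009729
δ_res = (-35.247 + 1000) × 1.009729 − 1000 = 974.139 − 1000 = -25.86‰

-25.9‰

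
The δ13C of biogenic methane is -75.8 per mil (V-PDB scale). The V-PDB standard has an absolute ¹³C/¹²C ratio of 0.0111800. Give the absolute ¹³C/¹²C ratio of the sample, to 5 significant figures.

0.010333

R_sample = R_standard × (δ13C/1000 + 1)
R_sample = 0.0111800 × (-75.8/1000 + 1) = 0.0111800 × 0.924200
R_sample = 0.0103326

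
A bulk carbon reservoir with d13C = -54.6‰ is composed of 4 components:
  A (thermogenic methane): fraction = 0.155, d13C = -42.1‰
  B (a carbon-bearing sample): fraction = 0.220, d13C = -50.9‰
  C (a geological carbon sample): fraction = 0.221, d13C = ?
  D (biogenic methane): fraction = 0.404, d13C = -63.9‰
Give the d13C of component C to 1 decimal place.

Isotope mass balance: δ_bulk = Σ fᵢ·δᵢ.
-54.6 = 0.155×(-42.1) + 0.220×(-50.9) + 0.221×δ_C + 0.404×(-63.9)
0.221·δ_C = -54.6 − (-43.539) = -11.061
δ_C = -11.061 / 0.221 = -50.05‰

-50.0‰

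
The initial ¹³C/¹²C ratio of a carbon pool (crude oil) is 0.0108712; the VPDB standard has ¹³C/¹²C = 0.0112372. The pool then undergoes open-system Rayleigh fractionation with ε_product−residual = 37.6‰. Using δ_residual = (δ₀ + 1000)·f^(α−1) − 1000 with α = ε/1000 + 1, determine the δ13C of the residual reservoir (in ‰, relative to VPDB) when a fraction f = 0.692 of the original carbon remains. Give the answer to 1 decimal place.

-45.9‰

δ₀ = (0.0108712/0.0112372 − 1)×1000 = (0.967430 − 1)×1000 = -32.570‰
α − 1 = ε/1000 = 0.0376
f^(α−1) = 0.692^(0.0376) = 0.986252
δ_res = (-32.570 + 1000) × 0.986252 − 1000 = 954.130 − 1000 = -45.87‰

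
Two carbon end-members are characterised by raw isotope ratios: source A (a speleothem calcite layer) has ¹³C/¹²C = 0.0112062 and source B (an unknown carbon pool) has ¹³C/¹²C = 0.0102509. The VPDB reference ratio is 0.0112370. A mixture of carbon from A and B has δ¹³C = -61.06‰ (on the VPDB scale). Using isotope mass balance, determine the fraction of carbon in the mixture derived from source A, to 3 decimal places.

δ_A = (0.0112062/0.0112370 − 1)×1000 = (0.997259 − 1)×1000 = -2.741‰
δ_B = (0.0102509/0.0112370 − 1)×1000 = (0.912245 − 1)×1000 = -87.755‰
f_A = (δ_mix − δ_B)/(δ_A − δ_B) = (-61.06 − (-87.755))/(-2.741 − (-87.755))
f_A = 26.695 / 85.014 = 0.3140

0.314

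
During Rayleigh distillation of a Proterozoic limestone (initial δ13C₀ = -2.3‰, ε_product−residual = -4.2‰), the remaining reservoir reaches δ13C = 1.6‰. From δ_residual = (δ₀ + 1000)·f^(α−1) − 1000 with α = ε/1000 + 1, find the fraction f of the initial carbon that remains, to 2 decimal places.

α − 1 = ε/1000 = -0.0042
(δ_res + 1000)/(δ₀ + 1000) = (1.6 + 1000)/(-2.3 + 1000) = 1001.6/997.7 = 1.003909
f = 1.003909^(1/-0.0042) = exp(ln(1.003909)/-0.0042) = exp(0.00390/-0.0042)
f = exp(-0.9289) = 0.3950

0.39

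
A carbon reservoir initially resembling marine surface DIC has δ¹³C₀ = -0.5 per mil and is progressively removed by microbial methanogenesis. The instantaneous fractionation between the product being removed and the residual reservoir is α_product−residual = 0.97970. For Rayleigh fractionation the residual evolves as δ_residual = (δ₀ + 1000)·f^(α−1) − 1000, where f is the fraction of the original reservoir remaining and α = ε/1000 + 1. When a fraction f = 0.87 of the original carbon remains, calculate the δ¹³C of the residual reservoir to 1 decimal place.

Rayleigh residual: δ_res = (δ₀ + 1000)·f^(α−1) − 1000
α − 1 = -0.02030
f^(α−1) = 0.87^(-0.02030) = 1.002831
δ_res = (-0.5 + 1000) × 1.002831 − 1000 = 1002.330 − 1000 = 2.33 per mil

2.3 per mil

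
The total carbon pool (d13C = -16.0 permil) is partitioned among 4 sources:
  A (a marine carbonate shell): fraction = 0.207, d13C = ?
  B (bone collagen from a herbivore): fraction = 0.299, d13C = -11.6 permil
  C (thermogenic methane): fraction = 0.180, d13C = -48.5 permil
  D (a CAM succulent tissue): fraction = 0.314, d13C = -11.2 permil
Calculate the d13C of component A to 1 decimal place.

Isotope mass balance: δ_bulk = Σ fᵢ·δᵢ.
-16.0 = 0.207×δ_A + 0.299×(-11.6) + 0.180×(-48.5) + 0.314×(-11.2)
0.207·δ_A = -16.0 − (-15.715) = -0.285
δ_A = -0.285 / 0.207 = -1.38 permil

-1.4 permil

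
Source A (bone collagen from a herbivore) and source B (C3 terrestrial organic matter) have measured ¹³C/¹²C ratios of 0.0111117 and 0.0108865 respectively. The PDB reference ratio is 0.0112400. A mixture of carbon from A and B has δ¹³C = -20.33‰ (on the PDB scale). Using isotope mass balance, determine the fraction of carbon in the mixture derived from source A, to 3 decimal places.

δ_A = (0.0111117/0.0112400 − 1)×1000 = (0.988585 − 1)×1000 = -11.415‰
δ_B = (0.0108865/0.0112400 − 1)×1000 = (0.968550 − 1)×1000 = -31.450‰
f_A = (δ_mix − δ_B)/(δ_A − δ_B) = (-20.33 − (-31.450))/(-11.415 − (-31.450))
f_A = 11.120 / 20.036 = 0.5550

0.555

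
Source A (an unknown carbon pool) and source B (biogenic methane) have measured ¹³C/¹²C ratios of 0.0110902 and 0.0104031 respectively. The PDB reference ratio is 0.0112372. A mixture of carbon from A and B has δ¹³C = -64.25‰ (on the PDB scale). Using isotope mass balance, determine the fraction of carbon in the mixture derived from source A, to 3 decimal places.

δ_A = (0.0110902/0.0112372 − 1)×1000 = (0.986918 − 1)×1000 = -13.082‰
δ_B = (0.0104031/0.0112372 − 1)×1000 = (0.925773 − 1)×1000 = -74.227‰
f_A = (δ_mix − δ_B)/(δ_A − δ_B) = (-64.25 − (-74.227))/(-13.082 − (-74.227))
f_A = 9.977 / 61.145 = 0.1632

0.163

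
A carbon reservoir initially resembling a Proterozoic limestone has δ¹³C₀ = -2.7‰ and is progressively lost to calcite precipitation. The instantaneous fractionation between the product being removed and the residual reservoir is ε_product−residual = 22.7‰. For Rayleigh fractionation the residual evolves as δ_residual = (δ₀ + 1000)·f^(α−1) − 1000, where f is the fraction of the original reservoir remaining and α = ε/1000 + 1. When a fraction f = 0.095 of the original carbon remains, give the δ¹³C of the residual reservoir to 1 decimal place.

Rayleigh residual: δ_res = (δ₀ + 1000)·f^(α−1) − 1000
α = ε/1000 + 1 = 1.02270, so α − 1 = 0.02270
f^(α−1) = 0.095^(0.02270) = 0.947969
δ_res = (-2.7 + 1000) × 0.947969 − 1000 = 945.410 − 1000 = -54.59‰

-54.6‰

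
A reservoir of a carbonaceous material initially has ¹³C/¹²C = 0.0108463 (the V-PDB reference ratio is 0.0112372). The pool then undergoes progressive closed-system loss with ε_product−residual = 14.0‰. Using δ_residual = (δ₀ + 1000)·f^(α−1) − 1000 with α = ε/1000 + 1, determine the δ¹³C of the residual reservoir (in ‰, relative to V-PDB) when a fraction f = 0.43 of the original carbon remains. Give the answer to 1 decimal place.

-46.1‰

δ₀ = (0.0108463/0.0112372 − 1)×1000 = (0.965214 − 1)×1000 = -34.786‰
α − 1 = ε/1000 = 0.0140
f^(α−1) = 0.43^(0.0140) = 0.988254
δ_res = (-34.786 + 1000) × 0.988254 − 1000 = 953.876 − 1000 = -46.12‰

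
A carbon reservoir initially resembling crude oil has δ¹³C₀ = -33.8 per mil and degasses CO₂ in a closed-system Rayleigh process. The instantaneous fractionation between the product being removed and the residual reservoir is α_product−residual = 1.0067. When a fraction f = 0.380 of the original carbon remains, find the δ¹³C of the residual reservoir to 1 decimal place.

Rayleigh residual: δ_res = (δ₀ + 1000)·f^(α−1) − 1000
α − 1 = 0.00670
f^(α−1) = 0.380^(0.00670) = 0.993538
δ_res = (-33.8 + 1000) × 0.993538 − 1000 = 959.957 − 1000 = -40.04 per mil

-40.0 per mil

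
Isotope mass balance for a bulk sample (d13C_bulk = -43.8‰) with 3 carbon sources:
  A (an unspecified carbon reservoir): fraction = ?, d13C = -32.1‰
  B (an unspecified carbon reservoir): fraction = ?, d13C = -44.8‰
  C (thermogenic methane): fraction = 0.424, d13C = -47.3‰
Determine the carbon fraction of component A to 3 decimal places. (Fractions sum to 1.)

Let f_A and f_B be the unknown fractions; fractions sum to 1 so f_A + f_B = 0.576.
Mass balance: Σ fᵢ·δᵢ = δ_bulk ⇒ f_A·(-32.1) + f_B·(-44.8) = -43.8 − (-20.055) = -23.745
Substitute f_B = 0.576 − f_A:
f_A·(-32.1 − -44.8) = -23.745 − 0.576×(-44.8) = 2.060
f_A = 2.060 / 12.7 = 0.1622

0.162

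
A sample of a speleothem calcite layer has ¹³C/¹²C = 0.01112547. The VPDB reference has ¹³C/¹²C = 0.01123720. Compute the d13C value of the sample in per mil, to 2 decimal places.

-9.94 per mil

d13C = (R_sample / R_standard − 1) × 1000
R_sample / R_standard = 0.01112547 / 0.01123720 = 0.990057
d13C = (0.990057 − 1) × 1000 = -9.943 per mil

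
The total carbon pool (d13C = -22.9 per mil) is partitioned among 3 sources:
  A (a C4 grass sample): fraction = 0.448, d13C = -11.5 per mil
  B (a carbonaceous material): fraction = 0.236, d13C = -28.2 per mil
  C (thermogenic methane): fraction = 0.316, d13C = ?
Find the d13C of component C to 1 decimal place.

-35.1 per mil

Isotope mass balance: δ_bulk = Σ fᵢ·δᵢ.
-22.9 = 0.448×(-11.5) + 0.236×(-28.2) + 0.316×δ_C
0.316·δ_C = -22.9 − (-11.807) = -11.093
δ_C = -11.093 / 0.316 = -35.10 per mil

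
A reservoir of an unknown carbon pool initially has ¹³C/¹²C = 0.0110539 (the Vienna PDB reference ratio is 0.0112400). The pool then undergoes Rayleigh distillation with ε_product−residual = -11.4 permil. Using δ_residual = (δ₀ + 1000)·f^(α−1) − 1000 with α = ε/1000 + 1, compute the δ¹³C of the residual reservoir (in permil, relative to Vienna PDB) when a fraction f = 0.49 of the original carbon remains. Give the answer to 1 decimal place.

-8.5 permil

δ₀ = (0.0110539/0.0112400 − 1)×1000 = (0.983443 − 1)×1000 = -16.557 permil
α − 1 = ε/1000 = -0.0114
f^(α−1) = 0.49^(-0.0114) = 1.008165
δ_res = (-16.557 + 1000) × 1.008165 − 1000 = 991.473 − 1000 = -8.53 permil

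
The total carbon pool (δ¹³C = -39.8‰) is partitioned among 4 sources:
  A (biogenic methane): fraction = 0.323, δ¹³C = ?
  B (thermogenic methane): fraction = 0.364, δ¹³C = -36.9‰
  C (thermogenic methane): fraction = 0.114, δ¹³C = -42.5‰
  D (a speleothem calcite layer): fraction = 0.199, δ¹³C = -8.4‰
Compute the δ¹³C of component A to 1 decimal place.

-61.5‰

Isotope mass balance: δ_bulk = Σ fᵢ·δᵢ.
-39.8 = 0.323×δ_A + 0.364×(-36.9) + 0.114×(-42.5) + 0.199×(-8.4)
0.323·δ_A = -39.8 − (-19.948) = -19.852
δ_A = -19.852 / 0.323 = -61.46‰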